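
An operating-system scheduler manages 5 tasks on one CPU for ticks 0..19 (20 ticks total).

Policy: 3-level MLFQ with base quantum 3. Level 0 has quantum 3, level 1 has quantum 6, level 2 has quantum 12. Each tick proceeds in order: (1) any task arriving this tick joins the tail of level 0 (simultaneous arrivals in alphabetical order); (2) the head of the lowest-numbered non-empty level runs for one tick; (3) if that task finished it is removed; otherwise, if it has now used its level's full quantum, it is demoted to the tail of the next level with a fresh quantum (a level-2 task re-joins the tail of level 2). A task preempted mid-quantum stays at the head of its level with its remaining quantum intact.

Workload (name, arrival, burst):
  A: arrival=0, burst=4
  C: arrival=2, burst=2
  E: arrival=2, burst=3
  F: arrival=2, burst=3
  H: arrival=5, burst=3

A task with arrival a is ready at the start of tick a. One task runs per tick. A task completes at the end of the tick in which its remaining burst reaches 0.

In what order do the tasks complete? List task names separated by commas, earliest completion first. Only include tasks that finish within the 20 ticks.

t=0: L0/L1/L2 = A/-/- → run A
t=1: L0/L1/L2 = A/-/- → run A
t=2: L0/L1/L2 = ACEF/-/- → run A
t=3: L0/L1/L2 = CEF/A/- → run C
t=4: L0/L1/L2 = CEF/A/- → run C
t=5: L0/L1/L2 = EFH/A/- → run E
t=6: L0/L1/L2 = EFH/A/- → run E
t=7: L0/L1/L2 = EFH/A/- → run E
t=8: L0/L1/L2 = FH/A/- → run F
t=9: L0/L1/L2 = FH/A/- → run F
t=10: L0/L1/L2 = FH/A/- → run F
t=11: L0/L1/L2 = H/A/- → run H
t=12: L0/L1/L2 = H/A/- → run H
t=13: L0/L1/L2 = H/A/- → run H
t=14: L0/L1/L2 = -/A/- → run A
t=15: (idle)
t=16: (idle)
t=17: (idle)
t=18: (idle)
t=19: (idle)

completion order = C, E, F, H, A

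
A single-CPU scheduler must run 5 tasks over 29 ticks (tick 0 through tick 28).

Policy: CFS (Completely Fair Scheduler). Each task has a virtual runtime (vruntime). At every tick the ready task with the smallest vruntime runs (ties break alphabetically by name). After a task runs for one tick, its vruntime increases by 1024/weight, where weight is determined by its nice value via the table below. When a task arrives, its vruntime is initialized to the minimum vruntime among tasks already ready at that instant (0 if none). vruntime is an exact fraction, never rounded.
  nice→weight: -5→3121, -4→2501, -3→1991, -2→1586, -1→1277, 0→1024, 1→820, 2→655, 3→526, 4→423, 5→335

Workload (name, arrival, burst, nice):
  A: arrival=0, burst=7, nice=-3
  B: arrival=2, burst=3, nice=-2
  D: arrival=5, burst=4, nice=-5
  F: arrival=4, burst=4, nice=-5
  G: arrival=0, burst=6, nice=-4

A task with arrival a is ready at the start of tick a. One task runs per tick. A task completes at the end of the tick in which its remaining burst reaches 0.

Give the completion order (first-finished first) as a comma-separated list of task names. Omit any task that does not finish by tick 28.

t=0: vr[A=0 G=0] → run A
t=1: vr[A=1024/1991 G=0] → run G
t=2: vr[A=1024/1991 B=1024/2501 G=1024/2501] → run B
t=3: vr[A=1024/1991 B=34304/32513 G=1024/2501] → run G
t=4: vr[A=1024/1991 B=34304/32513 F=1024/1991 G=2048/2501] → run A
t=5: vr[A=2048/1991 B=34304/32513 D=1024/1991 F=1024/1991 G=2048/2501] → run D
t=6: vr[A=2048/1991 B=34304/32513 D=5234688/6213911 F=1024/1991 G=2048/2501] → run F
t=7: vr[A=2048/1991 B=34304/32513 D=5234688/6213911 F=5234688/6213911 G=2048/2501] → run G
t=8: vr[A=2048/1991 B=34304/32513 D=5234688/6213911 F=5234688/6213911 G=3072/2501] → run D
t=9: vr[A=2048/1991 B=34304/32513 D=7273472/6213911 F=5234688/6213911 G=3072/2501] → run F
t=10: vr[A=2048/1991 B=34304/32513 D=7273472/6213911 F=7273472/6213911 G=3072/2501] → run A
t=11: vr[A=3072/1991 B=34304/32513 D=7273472/6213911 F=7273472/6213911 G=3072/2501] → run B
t=12: vr[A=3072/1991 B=55296/32513 D=7273472/6213911 F=7273472/6213911 G=3072/2501] → run D
t=13: vr[A=3072/1991 B=55296/32513 D=9312256/6213911 F=7273472/6213911 G=3072/2501] → run F
t=14: vr[A=3072/1991 B=55296/32513 D=9312256/6213911 F=9312256/6213911 G=3072/2501] → run G
t=15: vr[A=3072/1991 B=55296/32513 D=9312256/6213911 F=9312256/6213911 G=4096/2501] → run D
t=16: vr[A=3072/1991 B=55296/32513 F=9312256/6213911 G=4096/2501] → run F
t=17: vr[A=3072/1991 B=55296/32513 G=4096/2501] → run A
t=18: vr[A=4096/1991 B=55296/32513 G=4096/2501] → run G
t=19: vr[A=4096/1991 B=55296/32513 G=5120/2501] → run B
t=20: vr[A=4096/1991 G=5120/2501] → run G
t=21: vr[A=4096/1991] → run A
t=22: vr[A=5120/1991] → run A
t=23: vr[A=6144/1991] → run A
t=24: (idle)
t=25: (idle)
t=26: (idle)
t=27: (idle)
t=28: (idle)

completion order = D, F, B, G, A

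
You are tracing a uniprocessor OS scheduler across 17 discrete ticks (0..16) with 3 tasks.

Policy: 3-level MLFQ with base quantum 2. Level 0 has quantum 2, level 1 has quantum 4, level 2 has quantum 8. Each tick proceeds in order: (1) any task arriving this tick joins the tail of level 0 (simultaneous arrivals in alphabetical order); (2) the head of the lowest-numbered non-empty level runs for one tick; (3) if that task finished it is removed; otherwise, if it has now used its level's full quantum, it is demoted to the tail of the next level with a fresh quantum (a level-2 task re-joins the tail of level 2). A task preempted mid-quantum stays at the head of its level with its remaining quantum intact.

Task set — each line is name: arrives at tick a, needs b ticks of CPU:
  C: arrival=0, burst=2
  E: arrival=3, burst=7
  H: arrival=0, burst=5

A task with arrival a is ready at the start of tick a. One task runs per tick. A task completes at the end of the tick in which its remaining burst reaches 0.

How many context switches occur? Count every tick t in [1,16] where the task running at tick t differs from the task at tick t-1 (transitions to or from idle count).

t=0: L0/L1/L2 = CH/-/- → run C
t=1: L0/L1/L2 = CH/-/- → run C
t=2: L0/L1/L2 = H/-/- → run H
t=3: L0/L1/L2 = HE/-/- → run H
t=4: L0/L1/L2 = E/H/- → run E
t=5: L0/L1/L2 = E/H/- → run E
t=6: L0/L1/L2 = -/HE/- → run H
t=7: L0/L1/L2 = -/HE/- → run H
t=8: L0/L1/L2 = -/HE/- → run H
t=9: L0/L1/L2 = -/E/- → run E
t=10: L0/L1/L2 = -/E/- → run E
t=11: L0/L1/L2 = -/E/- → run E
t=12: L0/L1/L2 = -/E/- → run E
t=13: L0/L1/L2 = -/-/E → run E
t=14: (idle)
t=15: (idle)
t=16: (idle)

context switches = 5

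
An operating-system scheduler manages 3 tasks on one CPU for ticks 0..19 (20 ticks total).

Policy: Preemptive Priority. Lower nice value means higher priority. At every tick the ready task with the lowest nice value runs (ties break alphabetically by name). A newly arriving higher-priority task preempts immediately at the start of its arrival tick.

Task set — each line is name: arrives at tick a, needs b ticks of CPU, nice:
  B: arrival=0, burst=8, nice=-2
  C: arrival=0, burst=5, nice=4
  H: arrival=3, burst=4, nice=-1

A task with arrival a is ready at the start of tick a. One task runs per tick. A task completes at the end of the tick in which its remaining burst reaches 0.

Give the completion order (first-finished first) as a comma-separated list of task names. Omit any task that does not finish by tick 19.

completion order = B, H, C

t=0: ready={B,C} → run B
t=1: ready={B,C} → run B
t=2: ready={B,C} → run B
t=3: ready={B,C,H} → run B
t=4: ready={B,C,H} → run B
t=5: ready={B,C,H} → run B
t=6: ready={B,C,H} → run B
t=7: ready={B,C,H} → run B
t=8: ready={C,H} → run H
t=9: ready={C,H} → run H
t=10: ready={C,H} → run H
t=11: ready={C,H} → run H
t=12: ready={C} → run C
t=13: ready={C} → run C
t=14: ready={C} → run C
t=15: ready={C} → run C
t=16: ready={C} → run C
t=17: (idle)
t=18: (idle)
t=19: (idle)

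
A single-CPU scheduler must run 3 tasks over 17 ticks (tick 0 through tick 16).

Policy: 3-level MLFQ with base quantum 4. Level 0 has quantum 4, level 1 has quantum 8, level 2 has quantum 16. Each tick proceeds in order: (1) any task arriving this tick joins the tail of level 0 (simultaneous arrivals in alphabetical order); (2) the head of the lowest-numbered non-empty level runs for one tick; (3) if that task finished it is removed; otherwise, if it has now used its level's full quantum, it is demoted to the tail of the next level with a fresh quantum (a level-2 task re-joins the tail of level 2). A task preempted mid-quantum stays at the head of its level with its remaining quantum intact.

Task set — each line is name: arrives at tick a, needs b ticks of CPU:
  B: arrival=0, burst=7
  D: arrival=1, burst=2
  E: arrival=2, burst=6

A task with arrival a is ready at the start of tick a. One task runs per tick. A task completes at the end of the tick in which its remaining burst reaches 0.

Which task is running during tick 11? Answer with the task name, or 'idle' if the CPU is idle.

running at tick 11 = B

t=0: L0/L1/L2 = B/-/- → run B
t=1: L0/L1/L2 = BD/-/- → run B
t=2: L0/L1/L2 = BDE/-/- → run B
t=3: L0/L1/L2 = BDE/-/- → run B
t=4: L0/L1/L2 = DE/B/- → run D
t=5: L0/L1/L2 = DE/B/- → run D
t=6: L0/L1/L2 = E/B/- → run E
t=7: L0/L1/L2 = E/B/- → run E
t=8: L0/L1/L2 = E/B/- → run E
t=9: L0/L1/L2 = E/B/- → run E
t=10: L0/L1/L2 = -/BE/- → run B
t=11: L0/L1/L2 = -/BE/- → run B
t=12: L0/L1/L2 = -/BE/- → run B
t=13: L0/L1/L2 = -/E/- → run E
t=14: L0/L1/L2 = -/E/- → run E
t=15: (idle)
t=16: (idle)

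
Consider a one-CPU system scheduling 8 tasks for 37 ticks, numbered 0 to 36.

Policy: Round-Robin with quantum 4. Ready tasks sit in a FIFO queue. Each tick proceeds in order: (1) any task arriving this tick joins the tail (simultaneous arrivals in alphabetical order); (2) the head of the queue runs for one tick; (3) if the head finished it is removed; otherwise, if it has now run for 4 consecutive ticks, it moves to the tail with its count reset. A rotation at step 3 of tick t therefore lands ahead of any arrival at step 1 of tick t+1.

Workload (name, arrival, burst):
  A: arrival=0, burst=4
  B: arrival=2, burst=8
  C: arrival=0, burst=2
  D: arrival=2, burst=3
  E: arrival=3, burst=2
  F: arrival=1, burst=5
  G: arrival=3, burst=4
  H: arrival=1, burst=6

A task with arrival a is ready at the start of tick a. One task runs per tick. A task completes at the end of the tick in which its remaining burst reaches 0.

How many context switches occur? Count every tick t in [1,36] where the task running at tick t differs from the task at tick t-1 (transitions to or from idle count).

context switches = 11

t=0: queue=[A,C] q_used=0 → run A
t=1: queue=[A,C,F,H] q_used=1 → run A
t=2: queue=[A,C,F,H,B,D] q_used=2 → run A
t=3: queue=[A,C,F,H,B,D,E,G] q_used=3 → run A
t=4: queue=[C,F,H,B,D,E,G] q_used=0 → run C
t=5: queue=[C,F,H,B,D,E,G] q_used=1 → run C
t=6: queue=[F,H,B,D,E,G] q_used=0 → run F
t=7: queue=[F,H,B,D,E,G] q_used=1 → run F
t=8: queue=[F,H,B,D,E,G] q_used=2 → run F
t=9: queue=[F,H,B,D,E,G] q_used=3 → run F
t=10: queue=[H,B,D,E,G,F] q_used=0 → run H
t=11: queue=[H,B,D,E,G,F] q_used=1 → run H
t=12: queue=[H,B,D,E,G,F] q_used=2 → run H
t=13: queue=[H,B,D,E,G,F] q_used=3 → run H
t=14: queue=[B,D,E,G,F,H] q_used=0 → run B
t=15: queue=[B,D,E,G,F,H] q_used=1 → run B
t=16: queue=[B,D,E,G,F,H] q_used=2 → run B
t=17: queue=[B,D,E,G,F,H] q_used=3 → run B
t=18: queue=[D,E,G,F,H,B] q_used=0 → run D
t=19: queue=[D,E,G,F,H,B] q_used=1 → run D
t=20: queue=[D,E,G,F,H,B] q_used=2 → run D
t=21: queue=[E,G,F,H,B] q_used=0 → run E
t=22: queue=[E,G,F,H,B] q_used=1 → run E
t=23: queue=[G,F,H,B] q_used=0 → run G
t=24: queue=[G,F,H,B] q_used=1 → run G
t=25: queue=[G,F,H,B] q_used=2 → run G
t=26: queue=[G,F,H,B] q_used=3 → run G
t=27: queue=[F,H,B] q_used=0 → run F
t=28: queue=[H,B] q_used=0 → run H
t=29: queue=[H,B] q_used=1 → run H
t=30: queue=[B] q_used=0 → run B
t=31: queue=[B] q_used=1 → run B
t=32: queue=[B] q_used=2 → run B
t=33: queue=[B] q_used=3 → run B
t=34: (idle)
t=35: (idle)
t=36: (idle)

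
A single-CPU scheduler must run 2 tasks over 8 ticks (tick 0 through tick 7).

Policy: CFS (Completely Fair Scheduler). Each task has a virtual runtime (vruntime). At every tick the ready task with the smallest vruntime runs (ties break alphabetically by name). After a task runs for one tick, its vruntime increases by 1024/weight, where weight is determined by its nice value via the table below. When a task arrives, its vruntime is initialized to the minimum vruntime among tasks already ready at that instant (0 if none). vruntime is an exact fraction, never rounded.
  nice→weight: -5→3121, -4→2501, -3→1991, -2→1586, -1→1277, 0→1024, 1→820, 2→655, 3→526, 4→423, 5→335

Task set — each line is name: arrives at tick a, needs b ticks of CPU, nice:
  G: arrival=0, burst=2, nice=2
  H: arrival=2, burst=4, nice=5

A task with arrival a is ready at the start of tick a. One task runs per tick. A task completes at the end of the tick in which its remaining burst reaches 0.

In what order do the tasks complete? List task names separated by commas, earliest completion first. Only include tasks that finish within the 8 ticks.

t=0: vr[G=0] → run G
t=1: vr[G=1024/655] → run G
t=2: vr[H=0] → run H
t=3: vr[H=1024/335] → run H
t=4: vr[H=2048/335] → run H
t=5: vr[H=3072/335] → run H
t=6: (idle)
t=7: (idle)

completion order = G, H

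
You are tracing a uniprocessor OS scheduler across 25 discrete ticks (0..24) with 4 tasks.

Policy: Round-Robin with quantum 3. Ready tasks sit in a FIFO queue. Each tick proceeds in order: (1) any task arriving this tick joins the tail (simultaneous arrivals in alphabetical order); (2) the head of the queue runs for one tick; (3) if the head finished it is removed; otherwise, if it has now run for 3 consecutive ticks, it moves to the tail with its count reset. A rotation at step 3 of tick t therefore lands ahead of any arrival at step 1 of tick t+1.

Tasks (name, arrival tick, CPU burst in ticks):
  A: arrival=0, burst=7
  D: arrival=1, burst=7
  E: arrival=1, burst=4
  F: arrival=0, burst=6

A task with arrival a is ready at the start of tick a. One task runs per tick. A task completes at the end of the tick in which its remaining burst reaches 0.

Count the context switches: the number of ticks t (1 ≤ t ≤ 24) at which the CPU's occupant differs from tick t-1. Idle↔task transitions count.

context switches = 10

t=0: queue=[A,F] q_used=0 → run A
t=1: queue=[A,F,D,E] q_used=1 → run A
t=2: queue=[A,F,D,E] q_used=2 → run A
t=3: queue=[F,D,E,A] q_used=0 → run F
t=4: queue=[F,D,E,A] q_used=1 → run F
t=5: queue=[F,D,E,A] q_used=2 → run F
t=6: queue=[D,E,A,F] q_used=0 → run D
t=7: queue=[D,E,A,F] q_used=1 → run D
t=8: queue=[D,E,A,F] q_used=2 → run D
t=9: queue=[E,A,F,D] q_used=0 → run E
t=10: queue=[E,A,F,D] q_used=1 → run E
t=11: queue=[E,A,F,D] q_used=2 → run E
t=12: queue=[A,F,D,E] q_used=0 → run A
t=13: queue=[A,F,D,E] q_used=1 → run A
t=14: queue=[A,F,D,E] q_used=2 → run A
t=15: queue=[F,D,E,A] q_used=0 → run F
t=16: queue=[F,D,E,A] q_used=1 → run F
t=17: queue=[F,D,E,A] q_used=2 → run F
t=18: queue=[D,E,A] q_used=0 → run D
t=19: queue=[D,E,A] q_used=1 → run D
t=20: queue=[D,E,A] q_used=2 → run D
t=21: queue=[E,A,D] q_used=0 → run E
t=22: queue=[A,D] q_used=0 → run A
t=23: queue=[D] q_used=0 → run D
t=24: (idle)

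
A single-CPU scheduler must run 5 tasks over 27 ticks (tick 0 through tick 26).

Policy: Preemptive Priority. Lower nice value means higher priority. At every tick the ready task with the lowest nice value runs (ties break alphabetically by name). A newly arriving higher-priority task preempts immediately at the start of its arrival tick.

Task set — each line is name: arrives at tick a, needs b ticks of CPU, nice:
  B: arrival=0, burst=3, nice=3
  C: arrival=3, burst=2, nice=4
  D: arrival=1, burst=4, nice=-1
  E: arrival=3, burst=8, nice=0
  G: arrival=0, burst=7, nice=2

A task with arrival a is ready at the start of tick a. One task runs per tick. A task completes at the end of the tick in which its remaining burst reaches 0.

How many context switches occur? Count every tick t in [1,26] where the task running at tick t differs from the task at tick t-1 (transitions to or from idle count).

context switches = 6

t=0: ready={B,G} → run G
t=1: ready={B,D,G} → run D
t=2: ready={B,D,G} → run D
t=3: ready={B,C,D,E,G} → run D
t=4: ready={B,C,D,E,G} → run D
t=5: ready={B,C,E,G} → run E
t=6: ready={B,C,E,G} → run E
t=7: ready={B,C,E,G} → run E
t=8: ready={B,C,E,G} → run E
t=9: ready={B,C,E,G} → run E
t=10: ready={B,C,E,G} → run E
t=11: ready={B,C,E,G} → run E
t=12: ready={B,C,E,G} → run E
t=13: ready={B,C,G} → run G
t=14: ready={B,C,G} → run G
t=15: ready={B,C,G} → run G
t=16: ready={B,C,G} → run G
t=17: ready={B,C,G} → run G
t=18: ready={B,C,G} → run G
t=19: ready={B,C} → run B
t=20: ready={B,C} → run B
t=21: ready={B,C} → run B
t=22: ready={C} → run C
t=23: ready={C} → run C
t=24: (idle)
t=25: (idle)
t=26: (idle)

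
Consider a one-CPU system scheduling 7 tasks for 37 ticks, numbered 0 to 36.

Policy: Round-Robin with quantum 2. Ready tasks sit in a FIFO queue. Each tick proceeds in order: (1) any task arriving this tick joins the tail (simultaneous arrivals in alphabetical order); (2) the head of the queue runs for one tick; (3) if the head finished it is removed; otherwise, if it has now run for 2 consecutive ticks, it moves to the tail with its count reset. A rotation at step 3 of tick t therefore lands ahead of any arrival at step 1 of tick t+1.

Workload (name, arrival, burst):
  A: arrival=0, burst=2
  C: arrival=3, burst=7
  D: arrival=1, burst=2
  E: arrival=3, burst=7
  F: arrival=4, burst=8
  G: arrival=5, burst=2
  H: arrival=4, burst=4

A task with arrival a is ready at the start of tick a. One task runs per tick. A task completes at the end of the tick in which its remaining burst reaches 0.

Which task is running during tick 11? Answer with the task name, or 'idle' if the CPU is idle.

running at tick 11 = H

t=0: queue=[A] q_used=0 → run A
t=1: queue=[A,D] q_used=1 → run A
t=2: queue=[D] q_used=0 → run D
t=3: queue=[D,C,E] q_used=1 → run D
t=4: queue=[C,E,F,H] q_used=0 → run C
t=5: queue=[C,E,F,H,G] q_used=1 → run C
t=6: queue=[E,F,H,G,C] q_used=0 → run E
t=7: queue=[E,F,H,G,C] q_used=1 → run E
t=8: queue=[F,H,G,C,E] q_used=0 → run F
t=9: queue=[F,H,G,C,E] q_used=1 → run F
t=10: queue=[H,G,C,E,F] q_used=0 → run H
t=11: queue=[H,G,C,E,F] q_used=1 → run H
t=12: queue=[G,C,E,F,H] q_used=0 → run G
t=13: queue=[G,C,E,F,H] q_used=1 → run G
t=14: queue=[C,E,F,H] q_used=0 → run C
t=15: queue=[C,E,F,H] q_used=1 → run C
t=16: queue=[E,F,H,C] q_used=0 → run E
t=17: queue=[E,F,H,C] q_used=1 → run E
t=18: queue=[F,H,C,E] q_used=0 → run F
t=19: queue=[F,H,C,E] q_used=1 → run F
t=20: queue=[H,C,E,F] q_used=0 → run H
t=21: queue=[H,C,E,F] q_used=1 → run H
t=22: queue=[C,E,F] q_used=0 → run C
t=23: queue=[C,E,F] q_used=1 → run C
t=24: queue=[E,F,C] q_used=0 → run E
t=25: queue=[E,F,C] q_used=1 → run E
t=26: queue=[F,C,E] q_used=0 → run F
t=27: queue=[F,C,E] q_used=1 → run F
t=28: queue=[C,E,F] q_used=0 → run C
t=29: queue=[E,F] q_used=0 → run E
t=30: queue=[F] q_used=0 → run F
t=31: queue=[F] q_used=1 → run F
t=32: (idle)
t=33: (idle)
t=34: (idle)
t=35: (idle)
t=36: (idle)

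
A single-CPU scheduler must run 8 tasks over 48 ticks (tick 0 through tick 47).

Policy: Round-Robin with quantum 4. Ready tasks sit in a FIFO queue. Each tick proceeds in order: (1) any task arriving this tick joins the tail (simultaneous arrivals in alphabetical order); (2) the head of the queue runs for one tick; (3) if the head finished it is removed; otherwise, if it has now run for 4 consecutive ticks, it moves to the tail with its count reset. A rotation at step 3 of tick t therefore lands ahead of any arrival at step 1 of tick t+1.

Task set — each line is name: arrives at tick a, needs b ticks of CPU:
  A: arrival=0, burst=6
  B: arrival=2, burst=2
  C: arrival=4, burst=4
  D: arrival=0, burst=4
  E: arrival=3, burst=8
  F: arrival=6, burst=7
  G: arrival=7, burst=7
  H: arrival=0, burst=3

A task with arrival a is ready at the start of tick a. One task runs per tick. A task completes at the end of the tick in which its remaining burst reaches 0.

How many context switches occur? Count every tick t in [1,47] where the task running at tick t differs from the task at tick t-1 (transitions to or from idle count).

t=0: queue=[A,D,H] q_used=0 → run A
t=1: queue=[A,D,H] q_used=1 → run A
t=2: queue=[A,D,H,B] q_used=2 → run A
t=3: queue=[A,D,H,B,E] q_used=3 → run A
t=4: queue=[D,H,B,E,A,C] q_used=0 → run D
t=5: queue=[D,H,B,E,A,C] q_used=1 → run D
t=6: queue=[D,H,B,E,A,C,F] q_used=2 → run D
t=7: queue=[D,H,B,E,A,C,F,G] q_used=3 → run D
t=8: queue=[H,B,E,A,C,F,G] q_used=0 → run H
t=9: queue=[H,B,E,A,C,F,G] q_used=1 → run H
t=10: queue=[H,B,E,A,C,F,G] q_used=2 → run H
t=11: queue=[B,E,A,C,F,G] q_used=0 → run B
t=12: queue=[B,E,A,C,F,G] q_used=1 → run B
t=13: queue=[E,A,C,F,G] q_used=0 → run E
t=14: queue=[E,A,C,F,G] q_used=1 → run E
t=15: queue=[E,A,C,F,G] q_used=2 → run E
t=16: queue=[E,A,C,F,G] q_used=3 → run E
t=17: queue=[A,C,F,G,E] q_used=0 → run A
t=18: queue=[A,C,F,G,E] q_used=1 → run A
t=19: queue=[C,F,G,E] q_used=0 → run C
t=20: queue=[C,F,G,E] q_used=1 → run C
t=21: queue=[C,F,G,E] q_used=2 → run C
t=22: queue=[C,F,G,E] q_used=3 → run C
t=23: queue=[F,G,E] q_used=0 → run F
t=24: queue=[F,G,E] q_used=1 → run F
t=25: queue=[F,G,E] q_used=2 → run F
t=26: queue=[F,G,E] q_used=3 → run F
t=27: queue=[G,E,F] q_used=0 → run G
t=28: queue=[G,E,F] q_used=1 → run G
t=29: queue=[G,E,F] q_used=2 → run G
t=30: queue=[G,E,F] q_used=3 → run G
t=31: queue=[E,F,G] q_used=0 → run E
t=32: queue=[E,F,G] q_used=1 → run E
t=33: queue=[E,F,G] q_used=2 → run E
t=34: queue=[E,F,G] q_used=3 → run E
t=35: queue=[F,G] q_used=0 → run F
t=36: queue=[F,G] q_used=1 → run F
t=37: queue=[F,G] q_used=2 → run F
t=38: queue=[G] q_used=0 → run G
t=39: queue=[G] q_used=1 → run G
t=40: queue=[G] q_used=2 → run G
t=41: (idle)
t=42: (idle)
t=43: (idle)
t=44: (idle)
t=45: (idle)
t=46: (idle)
t=47: (idle)

context switches = 12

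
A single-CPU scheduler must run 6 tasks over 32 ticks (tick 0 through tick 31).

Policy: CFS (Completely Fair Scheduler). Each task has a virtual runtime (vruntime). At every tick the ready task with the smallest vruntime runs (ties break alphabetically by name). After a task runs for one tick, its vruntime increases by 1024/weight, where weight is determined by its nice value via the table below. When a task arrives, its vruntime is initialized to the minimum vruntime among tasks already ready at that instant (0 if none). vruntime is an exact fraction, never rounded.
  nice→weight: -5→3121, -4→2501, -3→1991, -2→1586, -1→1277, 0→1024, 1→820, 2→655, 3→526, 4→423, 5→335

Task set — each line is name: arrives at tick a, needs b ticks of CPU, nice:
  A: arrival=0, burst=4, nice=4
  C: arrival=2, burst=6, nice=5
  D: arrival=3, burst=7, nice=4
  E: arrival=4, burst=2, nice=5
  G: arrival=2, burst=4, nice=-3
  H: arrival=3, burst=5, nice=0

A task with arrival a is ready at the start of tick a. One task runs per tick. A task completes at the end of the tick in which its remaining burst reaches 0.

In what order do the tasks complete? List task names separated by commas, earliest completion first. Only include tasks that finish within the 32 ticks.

completion order = G, A, E, H, D, C

t=0: vr[A=0] → run A
t=1: vr[A=1024/423] → run A
t=2: vr[A=2048/423 C=2048/423 G=2048/423] → run A
t=3: vr[A=1024/141 C=2048/423 D=2048/423 G=2048/423 H=2048/423] → run C
t=4: vr[A=1024/141 C=1119232/141705 D=2048/423 E=2048/423 G=2048/423 H=2048/423] → run D
t=5: vr[A=1024/141 C=1119232/141705 D=1024/141 E=2048/423 G=2048/423 H=2048/423] → run E
t=6: vr[A=1024/141 C=1119232/141705 D=1024/141 E=1119232/141705 G=2048/423 H=2048/423] → run G
t=7: vr[A=1024/141 C=1119232/141705 D=1024/141 E=1119232/141705 G=4510720/842193 H=2048/423] → run H
t=8: vr[A=1024/141 C=1119232/141705 D=1024/141 E=1119232/141705 G=4510720/842193 H=2471/423] → run G
t=9: vr[A=1024/141 C=1119232/141705 D=1024/141 E=1119232/141705 G=4943872/842193 H=2471/423] → run H
t=10: vr[A=1024/141 C=1119232/141705 D=1024/141 E=1119232/141705 G=4943872/842193 H=2894/423] → run G
t=11: vr[A=1024/141 C=1119232/141705 D=1024/141 E=1119232/141705 G=5377024/842193 H=2894/423] → run G
t=12: vr[A=1024/141 C=1119232/141705 D=1024/141 E=1119232/141705 H=2894/423] → run H
t=13: vr[A=1024/141 C=1119232/141705 D=1024/141 E=1119232/141705 H=3317/423] → run A
t=14: vr[C=1119232/141705 D=1024/141 E=1119232/141705 H=3317/423] → run D
t=15: vr[C=1119232/141705 D=4096/423 E=1119232/141705 H=3317/423] → run H
t=16: vr[C=1119232/141705 D=4096/423 E=1119232/141705 H=3740/423] → run C
t=17: vr[C=1552384/141705 D=4096/423 E=1119232/141705 H=3740/423] → run E
t=18: vr[C=1552384/141705 D=4096/423 H=3740/423] → run H
t=19: vr[C=1552384/141705 D=4096/423] → run D
t=20: vr[C=1552384/141705 D=5120/423] → run C
t=21: vr[C=1985536/141705 D=5120/423] → run D
t=22: vr[C=1985536/141705 D=2048/141] → run C
t=23: vr[C=2418688/141705 D=2048/141] → run D
t=24: vr[C=2418688/141705 D=7168/423] → run D
t=25: vr[C=2418688/141705 D=8192/423] → run C
t=26: vr[C=570368/28341 D=8192/423] → run D
t=27: vr[C=570368/28341] → run C
t=28: (idle)
t=29: (idle)
t=30: (idle)
t=31: (idle)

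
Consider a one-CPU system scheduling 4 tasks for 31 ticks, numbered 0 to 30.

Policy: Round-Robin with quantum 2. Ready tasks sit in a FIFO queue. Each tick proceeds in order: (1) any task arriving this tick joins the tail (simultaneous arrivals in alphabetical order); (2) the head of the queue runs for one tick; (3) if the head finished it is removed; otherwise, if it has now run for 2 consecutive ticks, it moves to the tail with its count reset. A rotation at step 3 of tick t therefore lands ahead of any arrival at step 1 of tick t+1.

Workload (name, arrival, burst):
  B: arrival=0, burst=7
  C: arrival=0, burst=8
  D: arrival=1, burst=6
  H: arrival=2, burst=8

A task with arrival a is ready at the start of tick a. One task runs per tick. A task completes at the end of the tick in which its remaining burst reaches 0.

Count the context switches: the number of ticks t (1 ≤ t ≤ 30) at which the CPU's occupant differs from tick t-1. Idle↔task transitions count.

t=0: queue=[B,C] q_used=0 → run B
t=1: queue=[B,C,D] q_used=1 → run B
t=2: queue=[C,D,B,H] q_used=0 → run C
t=3: queue=[C,D,B,H] q_used=1 → run C
t=4: queue=[D,B,H,C] q_used=0 → run D
t=5: queue=[D,B,H,C] q_used=1 → run D
t=6: queue=[B,H,C,D] q_used=0 → run B
t=7: queue=[B,H,C,D] q_used=1 → run B
t=8: queue=[H,C,D,B] q_used=0 → run H
t=9: queue=[H,C,D,B] q_used=1 → run H
t=10: queue=[C,D,B,H] q_used=0 → run C
t=11: queue=[C,D,B,H] q_used=1 → run C
t=12: queue=[D,B,H,C] q_used=0 → run D
t=13: queue=[D,B,H,C] q_used=1 → run D
t=14: queue=[B,H,C,D] q_used=0 → run B
t=15: queue=[B,H,C,D] q_used=1 → run B
t=16: queue=[H,C,D,B] q_used=0 → run H
t=17: queue=[H,C,D,B] q_used=1 → run H
t=18: queue=[C,D,B,H] q_used=0 → run C
t=19: queue=[C,D,B,H] q_used=1 → run C
t=20: queue=[D,B,H,C] q_used=0 → run D
t=21: queue=[D,B,H,C] q_used=1 → run D
t=22: queue=[B,H,C] q_used=0 → run B
t=23: queue=[H,C] q_used=0 → run H
t=24: queue=[H,C] q_used=1 → run H
t=25: queue=[C,H] q_used=0 → run C
t=26: queue=[C,H] q_used=1 → run C
t=27: queue=[H] q_used=0 → run H
t=28: queue=[H] q_used=1 → run H
t=29: (idle)
t=30: (idle)

context switches = 15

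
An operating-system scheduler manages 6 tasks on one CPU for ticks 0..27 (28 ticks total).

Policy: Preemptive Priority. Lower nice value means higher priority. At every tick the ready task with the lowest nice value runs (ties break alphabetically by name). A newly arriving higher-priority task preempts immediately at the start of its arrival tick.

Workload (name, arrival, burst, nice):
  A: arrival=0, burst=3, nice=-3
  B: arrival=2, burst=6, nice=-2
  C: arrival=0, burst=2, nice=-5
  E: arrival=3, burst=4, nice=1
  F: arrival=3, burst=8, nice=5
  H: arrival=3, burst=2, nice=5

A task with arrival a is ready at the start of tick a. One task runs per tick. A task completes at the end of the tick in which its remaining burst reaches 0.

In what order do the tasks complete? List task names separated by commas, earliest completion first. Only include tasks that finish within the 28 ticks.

completion order = C, A, B, E, F, H

t=0: ready={A,C} → run C
t=1: ready={A,C} → run C
t=2: ready={A,B} → run A
t=3: ready={A,B,E,F,H} → run A
t=4: ready={A,B,E,F,H} → run A
t=5: ready={B,E,F,H} → run B
t=6: ready={B,E,F,H} → run B
t=7: ready={B,E,F,H} → run B
t=8: ready={B,E,F,H} → run B
t=9: ready={B,E,F,H} → run B
t=10: ready={B,E,F,H} → run B
t=11: ready={E,F,H} → run E
t=12: ready={E,F,H} → run E
t=13: ready={E,F,H} → run E
t=14: ready={E,F,H} → run E
t=15: ready={F,H} → run F
t=16: ready={F,H} → run F
t=17: ready={F,H} → run F
t=18: ready={F,H} → run F
t=19: ready={F,H} → run F
t=20: ready={F,H} → run F
t=21: ready={F,H} → run F
t=22: ready={F,H} → run F
t=23: ready={H} → run H
t=24: ready={H} → run H
t=25: (idle)
t=26: (idle)
t=27: (idle)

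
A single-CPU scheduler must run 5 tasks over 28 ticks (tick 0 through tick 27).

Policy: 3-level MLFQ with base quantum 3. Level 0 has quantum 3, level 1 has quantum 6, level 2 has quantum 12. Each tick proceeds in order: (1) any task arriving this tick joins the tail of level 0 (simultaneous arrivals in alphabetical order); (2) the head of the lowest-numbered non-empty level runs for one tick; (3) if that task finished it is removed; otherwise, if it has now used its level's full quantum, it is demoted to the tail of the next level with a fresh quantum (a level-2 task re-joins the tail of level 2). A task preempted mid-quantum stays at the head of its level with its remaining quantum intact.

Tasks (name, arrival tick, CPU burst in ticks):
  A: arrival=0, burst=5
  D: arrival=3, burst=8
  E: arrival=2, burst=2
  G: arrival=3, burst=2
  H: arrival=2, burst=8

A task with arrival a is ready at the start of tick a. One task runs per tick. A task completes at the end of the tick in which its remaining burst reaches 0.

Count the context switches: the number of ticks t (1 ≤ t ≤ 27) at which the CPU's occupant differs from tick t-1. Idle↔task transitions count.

t=0: L0/L1/L2 = A/-/- → run A
t=1: L0/L1/L2 = A/-/- → run A
t=2: L0/L1/L2 = AEH/-/- → run A
t=3: L0/L1/L2 = EHDG/A/- → run E
t=4: L0/L1/L2 = EHDG/A/- → run E
t=5: L0/L1/L2 = HDG/A/- → run H
t=6: L0/L1/L2 = HDG/A/- → run H
t=7: L0/L1/L2 = HDG/A/- → run H
t=8: L0/L1/L2 = DG/AH/- → run D
t=9: L0/L1/L2 = DG/AH/- → run D
t=10: L0/L1/L2 = DG/AH/- → run D
t=11: L0/L1/L2 = G/AHD/- → run G
t=12: L0/L1/L2 = G/AHD/- → run G
t=13: L0/L1/L2 = -/AHD/- → run A
t=14: L0/L1/L2 = -/AHD/- → run A
t=15: L0/L1/L2 = -/HD/- → run H
t=16: L0/L1/L2 = -/HD/- → run H
t=17: L0/L1/L2 = -/HD/- → run H
t=18: L0/L1/L2 = -/HD/- → run H
t=19: L0/L1/L2 = -/HD/- → run H
t=20: L0/L1/L2 = -/D/- → run D
t=21: L0/L1/L2 = -/D/- → run D
t=22: L0/L1/L2 = -/D/- → run D
t=23: L0/L1/L2 = -/D/- → run D
t=24: L0/L1/L2 = -/D/- → run D
t=25: (idle)
t=26: (idle)
t=27: (idle)

context switches = 8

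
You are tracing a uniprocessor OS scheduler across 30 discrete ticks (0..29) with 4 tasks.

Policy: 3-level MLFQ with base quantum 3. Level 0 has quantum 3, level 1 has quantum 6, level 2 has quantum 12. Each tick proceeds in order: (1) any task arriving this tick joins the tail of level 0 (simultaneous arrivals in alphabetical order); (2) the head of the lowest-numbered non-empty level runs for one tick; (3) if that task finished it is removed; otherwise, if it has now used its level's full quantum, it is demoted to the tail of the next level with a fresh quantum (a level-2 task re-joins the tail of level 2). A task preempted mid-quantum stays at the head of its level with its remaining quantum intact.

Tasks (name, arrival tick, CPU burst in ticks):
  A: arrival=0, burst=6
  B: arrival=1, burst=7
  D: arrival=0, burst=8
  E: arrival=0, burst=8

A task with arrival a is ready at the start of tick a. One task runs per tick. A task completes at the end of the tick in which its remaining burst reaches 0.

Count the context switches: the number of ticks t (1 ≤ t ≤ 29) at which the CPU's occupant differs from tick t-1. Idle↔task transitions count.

context switches = 8

t=0: L0/L1/L2 = ADE/-/- → run A
t=1: L0/L1/L2 = ADEB/-/- → run A
t=2: L0/L1/L2 = ADEB/-/- → run A
t=3: L0/L1/L2 = DEB/A/- → run D
t=4: L0/L1/L2 = DEB/A/- → run D
t=5: L0/L1/L2 = DEB/A/- → run D
t=6: L0/L1/L2 = EB/AD/- → run E
t=7: L0/L1/L2 = EB/AD/- → run E
t=8: L0/L1/L2 = EB/AD/- → run E
t=9: L0/L1/L2 = B/ADE/- → run B
t=10: L0/L1/L2 = B/ADE/- → run B
t=11: L0/L1/L2 = B/ADE/- → run B
t=12: L0/L1/L2 = -/ADEB/- → run A
t=13: L0/L1/L2 = -/ADEB/- → run A
t=14: L0/L1/L2 = -/ADEB/- → run A
t=15: L0/L1/L2 = -/DEB/- → run D
t=16: L0/L1/L2 = -/DEB/- → run D
t=17: L0/L1/L2 = -/DEB/- → run D
t=18: L0/L1/L2 = -/DEB/- → run D
t=19: L0/L1/L2 = -/DEB/- → run D
t=20: L0/L1/L2 = -/EB/- → run E
t=21: L0/L1/L2 = -/EB/- → run E
t=22: L0/L1/L2 = -/EB/- → run E
t=23: L0/L1/L2 = -/EB/- → run E
t=24: L0/L1/L2 = -/EB/- → run E
t=25: L0/L1/L2 = -/B/- → run B
t=26: L0/L1/L2 = -/B/- → run B
t=27: L0/L1/L2 = -/B/- → run B
t=28: L0/L1/L2 = -/B/- → run B
t=29: (idle)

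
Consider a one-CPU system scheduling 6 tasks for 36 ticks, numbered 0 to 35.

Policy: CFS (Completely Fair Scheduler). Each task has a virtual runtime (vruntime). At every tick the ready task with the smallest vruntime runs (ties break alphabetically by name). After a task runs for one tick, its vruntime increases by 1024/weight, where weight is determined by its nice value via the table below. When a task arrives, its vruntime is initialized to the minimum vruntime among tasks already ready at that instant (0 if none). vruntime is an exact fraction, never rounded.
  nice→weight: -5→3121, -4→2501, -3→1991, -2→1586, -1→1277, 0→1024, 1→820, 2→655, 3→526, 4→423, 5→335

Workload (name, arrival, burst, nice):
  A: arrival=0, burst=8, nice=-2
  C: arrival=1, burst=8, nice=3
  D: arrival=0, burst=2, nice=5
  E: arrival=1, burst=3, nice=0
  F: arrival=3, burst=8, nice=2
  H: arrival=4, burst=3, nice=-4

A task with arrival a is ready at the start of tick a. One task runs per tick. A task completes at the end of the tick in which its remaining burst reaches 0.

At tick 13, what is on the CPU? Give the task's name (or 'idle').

running at tick 13 = C

t=0: vr[A=0 D=0] → run A
t=1: vr[A=512/793 C=0 D=0 E=0] → run C
t=2: vr[A=512/793 C=512/263 D=0 E=0] → run D
t=3: vr[A=512/793 C=512/263 D=1024/335 E=0 F=0] → run E
t=4: vr[A=512/793 C=512/263 D=1024/335 E=1 F=0 H=0] → run F
t=5: vr[A=512/793 C=512/263 D=1024/335 E=1 F=1024/655 H=0] → run H
t=6: vr[A=512/793 C=512/263 D=1024/335 E=1 F=1024/655 H=1024/2501] → run H
t=7: vr[A=512/793 C=512/263 D=1024/335 E=1 F=1024/655 H=2048/2501] → run A
t=8: vr[A=1024/793 C=512/263 D=1024/335 E=1 F=1024/655 H=2048/2501] → run H
t=9: vr[A=1024/793 C=512/263 D=1024/335 E=1 F=1024/655] → run E
t=10: vr[A=1024/793 C=512/263 D=1024/335 E=2 F=1024/655] → run A
t=11: vr[A=1536/793 C=512/263 D=1024/335 E=2 F=1024/655] → run F
t=12: vr[A=1536/793 C=512/263 D=1024/335 E=2 F=2048/655] → run A
t=13: vr[A=2048/793 C=512/263 D=1024/335 E=2 F=2048/655] → run C
t=14: vr[A=2048/793 C=1024/263 D=1024/335 E=2 F=2048/655] → run E
t=15: vr[A=2048/793 C=1024/263 D=1024/335 F=2048/655] → run A
t=16: vr[A=2560/793 C=1024/263 D=1024/335 F=2048/655] → run D
t=17: vr[A=2560/793 C=1024/263 F=2048/655] → run F
t=18: vr[A=2560/793 C=1024/263 F=3072/655] → run A
t=19: vr[A=3072/793 C=1024/263 F=3072/655] → run A
t=20: vr[A=3584/793 C=1024/263 F=3072/655] → run C
t=21: vr[A=3584/793 C=1536/263 F=3072/655] → run A
t=22: vr[C=1536/263 F=3072/655] → run F
t=23: vr[C=1536/263 F=4096/655] → run C
t=24: vr[C=2048/263 F=4096/655] → run F
t=25: vr[C=2048/263 F=1024/131] → run C
t=26: vr[C=2560/263 F=1024/131] → run F
t=27: vr[C=2560/263 F=6144/655] → run F
t=28: vr[C=2560/263 F=7168/655] → run C
t=29: vr[C=3072/263 F=7168/655] → run F
t=30: vr[C=3072/263] → run C
t=31: vr[C=3584/263] → run C
t=32: (idle)
t=33: (idle)
t=34: (idle)
t=35: (idle)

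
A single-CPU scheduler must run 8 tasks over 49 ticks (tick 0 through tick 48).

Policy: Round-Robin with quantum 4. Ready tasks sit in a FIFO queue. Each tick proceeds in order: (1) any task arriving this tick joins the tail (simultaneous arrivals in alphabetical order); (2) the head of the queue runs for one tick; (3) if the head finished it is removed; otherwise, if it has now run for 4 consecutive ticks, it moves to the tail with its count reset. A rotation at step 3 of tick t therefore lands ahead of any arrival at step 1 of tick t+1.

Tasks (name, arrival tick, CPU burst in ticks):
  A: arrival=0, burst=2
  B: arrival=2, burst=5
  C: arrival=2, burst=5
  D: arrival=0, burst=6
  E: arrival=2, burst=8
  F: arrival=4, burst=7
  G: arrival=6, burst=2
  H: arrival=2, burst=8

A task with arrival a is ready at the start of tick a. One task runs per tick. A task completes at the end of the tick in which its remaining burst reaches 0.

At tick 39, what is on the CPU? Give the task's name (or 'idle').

t=0: queue=[A,D] q_used=0 → run A
t=1: queue=[A,D] q_used=1 → run A
t=2: queue=[D,B,C,E,H] q_used=0 → run D
t=3: queue=[D,B,C,E,H] q_used=1 → run D
t=4: queue=[D,B,C,E,H,F] q_used=2 → run D
t=5: queue=[D,B,C,E,H,F] q_used=3 → run D
t=6: queue=[B,C,E,H,F,D,G] q_used=0 → run B
t=7: queue=[B,C,E,H,F,D,G] q_used=1 → run B
t=8: queue=[B,C,E,H,F,D,G] q_used=2 → run B
t=9: queue=[B,C,E,H,F,D,G] q_used=3 → run B
t=10: queue=[C,E,H,F,D,G,B] q_used=0 → run C
t=11: queue=[C,E,H,F,D,G,B] q_used=1 → run C
t=12: queue=[C,E,H,F,D,G,B] q_used=2 → run C
t=13: queue=[C,E,H,F,D,G,B] q_used=3 → run C
t=14: queue=[E,H,F,D,G,B,C] q_used=0 → run E
t=15: queue=[E,H,F,D,G,B,C] q_used=1 → run E
t=16: queue=[E,H,F,D,G,B,C] q_used=2 → run E
t=17: queue=[E,H,F,D,G,B,C] q_used=3 → run E
t=18: queue=[H,F,D,G,B,C,E] q_used=0 → run H
t=19: queue=[H,F,D,G,B,C,E] q_used=1 → run H
t=20: queue=[H,F,D,G,B,C,E] q_used=2 → run H
t=21: queue=[H,F,D,G,B,C,E] q_used=3 → run H
t=22: queue=[F,D,G,B,C,E,H] q_used=0 → run F
t=23: queue=[F,D,G,B,C,E,H] q_used=1 → run F
t=24: queue=[F,D,G,B,C,E,H] q_used=2 → run F
t=25: queue=[F,D,G,B,C,E,H] q_used=3 → run F
t=26: queue=[D,G,B,C,E,H,F] q_used=0 → run D
t=27: queue=[D,G,B,C,E,H,F] q_used=1 → run D
t=28: queue=[G,B,C,E,H,F] q_used=0 → run G
t=29: queue=[G,B,C,E,H,F] q_used=1 → run G
t=30: queue=[B,C,E,H,F] q_used=0 → run B
t=31: queue=[C,E,H,F] q_used=0 → run C
t=32: queue=[E,H,F] q_used=0 → run E
t=33: queue=[E,H,F] q_used=1 → run E
t=34: queue=[E,H,F] q_used=2 → run E
t=35: queue=[E,H,F] q_used=3 → run E
t=36: queue=[H,F] q_used=0 → run H
t=37: queue=[H,F] q_used=1 → run H
t=38: queue=[H,F] q_used=2 → run H
t=39: queue=[H,F] q_used=3 → run H
t=40: queue=[F] q_used=0 → run F
t=41: queue=[F] q_used=1 → run F
t=42: queue=[F] q_used=2 → run F
t=43: (idle)
t=44: (idle)
t=45: (idle)
t=46: (idle)
t=47: (idle)
t=48: (idle)

running at tick 39 = H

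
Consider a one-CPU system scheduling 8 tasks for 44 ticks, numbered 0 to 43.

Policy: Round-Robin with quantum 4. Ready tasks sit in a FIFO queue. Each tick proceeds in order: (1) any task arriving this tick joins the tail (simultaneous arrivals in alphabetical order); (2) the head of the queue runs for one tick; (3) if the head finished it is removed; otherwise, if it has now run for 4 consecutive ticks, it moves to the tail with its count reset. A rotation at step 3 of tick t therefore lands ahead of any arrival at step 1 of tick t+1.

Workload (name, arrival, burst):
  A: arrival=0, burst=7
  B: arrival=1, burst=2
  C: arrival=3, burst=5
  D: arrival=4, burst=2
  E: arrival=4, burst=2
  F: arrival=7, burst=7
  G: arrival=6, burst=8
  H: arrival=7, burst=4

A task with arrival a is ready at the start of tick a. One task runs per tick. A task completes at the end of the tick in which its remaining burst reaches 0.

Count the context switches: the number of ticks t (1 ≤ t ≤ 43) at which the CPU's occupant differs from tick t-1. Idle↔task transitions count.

t=0: queue=[A] q_used=0 → run A
t=1: queue=[A,B] q_used=1 → run A
t=2: queue=[A,B] q_used=2 → run A
t=3: queue=[A,B,C] q_used=3 → run A
t=4: queue=[B,C,A,D,E] q_used=0 → run B
t=5: queue=[B,C,A,D,E] q_used=1 → run B
t=6: queue=[C,A,D,E,G] q_used=0 → run C
t=7: queue=[C,A,D,E,G,F,H] q_used=1 → run C
t=8: queue=[C,A,D,E,G,F,H] q_used=2 → run C
t=9: queue=[C,A,D,E,G,F,H] q_used=3 → run C
t=10: queue=[A,D,E,G,F,H,C] q_used=0 → run A
t=11: queue=[A,D,E,G,F,H,C] q_used=1 → run A
t=12: queue=[A,D,E,G,F,H,C] q_used=2 → run A
t=13: queue=[D,E,G,F,H,C] q_used=0 → run D
t=14: queue=[D,E,G,F,H,C] q_used=1 → run D
t=15: queue=[E,G,F,H,C] q_used=0 → run E
t=16: queue=[E,G,F,H,C] q_used=1 → run E
t=17: queue=[G,F,H,C] q_used=0 → run G
t=18: queue=[G,F,H,C] q_used=1 → run G
t=19: queue=[G,F,H,C] q_used=2 → run G
t=20: queue=[G,F,H,C] q_used=3 → run G
t=21: queue=[F,H,C,G] q_used=0 → run F
t=22: queue=[F,H,C,G] q_used=1 → run F
t=23: queue=[F,H,C,G] q_used=2 → run F
t=24: queue=[F,H,C,G] q_used=3 → run F
t=25: queue=[H,C,G,F] q_used=0 → run H
t=26: queue=[H,C,G,F] q_used=1 → run H
t=27: queue=[H,C,G,F] q_used=2 → run H
t=28: queue=[H,C,G,F] q_used=3 → run H
t=29: queue=[C,G,F] q_used=0 → run C
t=30: queue=[G,F] q_used=0 → run G
t=31: queue=[G,F] q_used=1 → run G
t=32: queue=[G,F] q_used=2 → run G
t=33: queue=[G,F] q_used=3 → run G
t=34: queue=[F] q_used=0 → run F
t=35: queue=[F] q_used=1 → run F
t=36: queue=[F] q_used=2 → run F
t=37: (idle)
t=38: (idle)
t=39: (idle)
t=40: (idle)
t=41: (idle)
t=42: (idle)
t=43: (idle)

context switches = 12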